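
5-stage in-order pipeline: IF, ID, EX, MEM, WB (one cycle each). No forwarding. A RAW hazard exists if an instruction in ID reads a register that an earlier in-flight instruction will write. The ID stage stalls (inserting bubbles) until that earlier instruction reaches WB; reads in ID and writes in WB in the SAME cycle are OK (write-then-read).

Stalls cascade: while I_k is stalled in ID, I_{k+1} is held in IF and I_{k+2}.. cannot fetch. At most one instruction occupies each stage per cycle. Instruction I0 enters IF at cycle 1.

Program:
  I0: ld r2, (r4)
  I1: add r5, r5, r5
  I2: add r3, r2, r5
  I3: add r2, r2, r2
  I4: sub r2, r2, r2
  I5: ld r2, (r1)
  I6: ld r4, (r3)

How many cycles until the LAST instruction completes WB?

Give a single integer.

Answer: 15

Derivation:
I0 ld r2 <- r4: IF@1 ID@2 stall=0 (-) EX@3 MEM@4 WB@5
I1 add r5 <- r5,r5: IF@2 ID@3 stall=0 (-) EX@4 MEM@5 WB@6
I2 add r3 <- r2,r5: IF@3 ID@4 stall=2 (RAW on I1.r5 (WB@6)) EX@7 MEM@8 WB@9
I3 add r2 <- r2,r2: IF@4 ID@7 stall=0 (-) EX@8 MEM@9 WB@10
I4 sub r2 <- r2,r2: IF@7 ID@8 stall=2 (RAW on I3.r2 (WB@10)) EX@11 MEM@12 WB@13
I5 ld r2 <- r1: IF@8 ID@11 stall=0 (-) EX@12 MEM@13 WB@14
I6 ld r4 <- r3: IF@11 ID@12 stall=0 (-) EX@13 MEM@14 WB@15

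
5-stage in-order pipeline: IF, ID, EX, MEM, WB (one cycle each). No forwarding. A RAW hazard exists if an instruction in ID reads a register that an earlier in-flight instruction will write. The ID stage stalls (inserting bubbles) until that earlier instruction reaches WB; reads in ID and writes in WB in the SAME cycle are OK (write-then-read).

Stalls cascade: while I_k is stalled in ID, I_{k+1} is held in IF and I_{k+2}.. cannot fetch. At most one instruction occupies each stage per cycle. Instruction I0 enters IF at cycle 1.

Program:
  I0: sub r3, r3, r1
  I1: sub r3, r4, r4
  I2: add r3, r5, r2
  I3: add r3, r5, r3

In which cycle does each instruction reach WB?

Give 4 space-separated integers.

I0 sub r3 <- r3,r1: IF@1 ID@2 stall=0 (-) EX@3 MEM@4 WB@5
I1 sub r3 <- r4,r4: IF@2 ID@3 stall=0 (-) EX@4 MEM@5 WB@6
I2 add r3 <- r5,r2: IF@3 ID@4 stall=0 (-) EX@5 MEM@6 WB@7
I3 add r3 <- r5,r3: IF@4 ID@5 stall=2 (RAW on I2.r3 (WB@7)) EX@8 MEM@9 WB@10

Answer: 5 6 7 10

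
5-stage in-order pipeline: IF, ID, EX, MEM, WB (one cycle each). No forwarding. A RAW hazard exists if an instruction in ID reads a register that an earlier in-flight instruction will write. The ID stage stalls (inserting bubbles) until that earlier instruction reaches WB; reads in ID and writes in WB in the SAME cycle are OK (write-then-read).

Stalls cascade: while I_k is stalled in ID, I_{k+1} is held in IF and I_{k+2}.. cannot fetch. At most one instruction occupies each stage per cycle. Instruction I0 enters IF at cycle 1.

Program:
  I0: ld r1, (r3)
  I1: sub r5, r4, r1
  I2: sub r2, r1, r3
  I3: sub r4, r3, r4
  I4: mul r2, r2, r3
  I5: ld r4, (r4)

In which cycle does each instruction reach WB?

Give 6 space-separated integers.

I0 ld r1 <- r3: IF@1 ID@2 stall=0 (-) EX@3 MEM@4 WB@5
I1 sub r5 <- r4,r1: IF@2 ID@3 stall=2 (RAW on I0.r1 (WB@5)) EX@6 MEM@7 WB@8
I2 sub r2 <- r1,r3: IF@3 ID@6 stall=0 (-) EX@7 MEM@8 WB@9
I3 sub r4 <- r3,r4: IF@6 ID@7 stall=0 (-) EX@8 MEM@9 WB@10
I4 mul r2 <- r2,r3: IF@7 ID@8 stall=1 (RAW on I2.r2 (WB@9)) EX@10 MEM@11 WB@12
I5 ld r4 <- r4: IF@8 ID@10 stall=0 (-) EX@11 MEM@12 WB@13

Answer: 5 8 9 10 12 13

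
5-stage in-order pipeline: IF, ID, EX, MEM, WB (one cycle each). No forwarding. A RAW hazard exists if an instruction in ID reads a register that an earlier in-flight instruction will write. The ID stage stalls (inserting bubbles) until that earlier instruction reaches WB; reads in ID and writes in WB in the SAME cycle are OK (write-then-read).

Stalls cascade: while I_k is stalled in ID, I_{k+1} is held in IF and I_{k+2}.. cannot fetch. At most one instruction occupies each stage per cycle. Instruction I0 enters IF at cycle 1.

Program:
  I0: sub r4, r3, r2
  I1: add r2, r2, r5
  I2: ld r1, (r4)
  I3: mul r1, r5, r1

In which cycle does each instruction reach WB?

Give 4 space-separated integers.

Answer: 5 6 8 11

Derivation:
I0 sub r4 <- r3,r2: IF@1 ID@2 stall=0 (-) EX@3 MEM@4 WB@5
I1 add r2 <- r2,r5: IF@2 ID@3 stall=0 (-) EX@4 MEM@5 WB@6
I2 ld r1 <- r4: IF@3 ID@4 stall=1 (RAW on I0.r4 (WB@5)) EX@6 MEM@7 WB@8
I3 mul r1 <- r5,r1: IF@4 ID@6 stall=2 (RAW on I2.r1 (WB@8)) EX@9 MEM@10 WB@11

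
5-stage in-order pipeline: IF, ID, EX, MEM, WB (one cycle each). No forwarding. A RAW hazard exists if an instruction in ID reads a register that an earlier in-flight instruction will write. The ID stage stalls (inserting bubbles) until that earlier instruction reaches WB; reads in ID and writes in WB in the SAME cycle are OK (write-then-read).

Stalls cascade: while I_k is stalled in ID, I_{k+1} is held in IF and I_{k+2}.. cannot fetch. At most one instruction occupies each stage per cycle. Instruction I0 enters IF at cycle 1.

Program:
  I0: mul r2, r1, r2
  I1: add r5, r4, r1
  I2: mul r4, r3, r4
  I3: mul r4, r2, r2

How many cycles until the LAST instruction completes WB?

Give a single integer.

Answer: 8

Derivation:
I0 mul r2 <- r1,r2: IF@1 ID@2 stall=0 (-) EX@3 MEM@4 WB@5
I1 add r5 <- r4,r1: IF@2 ID@3 stall=0 (-) EX@4 MEM@5 WB@6
I2 mul r4 <- r3,r4: IF@3 ID@4 stall=0 (-) EX@5 MEM@6 WB@7
I3 mul r4 <- r2,r2: IF@4 ID@5 stall=0 (-) EX@6 MEM@7 WB@8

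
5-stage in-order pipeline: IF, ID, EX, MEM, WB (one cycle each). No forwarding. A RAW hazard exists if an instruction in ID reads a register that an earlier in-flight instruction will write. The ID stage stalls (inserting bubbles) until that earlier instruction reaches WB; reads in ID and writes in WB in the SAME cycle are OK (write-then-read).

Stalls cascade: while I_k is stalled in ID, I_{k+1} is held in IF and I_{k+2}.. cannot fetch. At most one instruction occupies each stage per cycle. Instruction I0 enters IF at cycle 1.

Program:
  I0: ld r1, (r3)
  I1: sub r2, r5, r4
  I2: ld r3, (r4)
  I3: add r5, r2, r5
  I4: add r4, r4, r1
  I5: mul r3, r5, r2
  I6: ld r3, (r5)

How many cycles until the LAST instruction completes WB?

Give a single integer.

I0 ld r1 <- r3: IF@1 ID@2 stall=0 (-) EX@3 MEM@4 WB@5
I1 sub r2 <- r5,r4: IF@2 ID@3 stall=0 (-) EX@4 MEM@5 WB@6
I2 ld r3 <- r4: IF@3 ID@4 stall=0 (-) EX@5 MEM@6 WB@7
I3 add r5 <- r2,r5: IF@4 ID@5 stall=1 (RAW on I1.r2 (WB@6)) EX@7 MEM@8 WB@9
I4 add r4 <- r4,r1: IF@5 ID@7 stall=0 (-) EX@8 MEM@9 WB@10
I5 mul r3 <- r5,r2: IF@7 ID@8 stall=1 (RAW on I3.r5 (WB@9)) EX@10 MEM@11 WB@12
I6 ld r3 <- r5: IF@8 ID@10 stall=0 (-) EX@11 MEM@12 WB@13

Answer: 13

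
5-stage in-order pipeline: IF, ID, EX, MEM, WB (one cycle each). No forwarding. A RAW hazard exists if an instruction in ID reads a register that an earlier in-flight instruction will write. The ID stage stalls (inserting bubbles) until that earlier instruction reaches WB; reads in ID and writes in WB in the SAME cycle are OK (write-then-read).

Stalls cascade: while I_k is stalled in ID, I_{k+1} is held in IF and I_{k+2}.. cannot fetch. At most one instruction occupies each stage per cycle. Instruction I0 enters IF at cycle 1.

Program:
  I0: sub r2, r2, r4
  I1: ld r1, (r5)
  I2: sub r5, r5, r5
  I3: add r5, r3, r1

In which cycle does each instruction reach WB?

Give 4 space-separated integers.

I0 sub r2 <- r2,r4: IF@1 ID@2 stall=0 (-) EX@3 MEM@4 WB@5
I1 ld r1 <- r5: IF@2 ID@3 stall=0 (-) EX@4 MEM@5 WB@6
I2 sub r5 <- r5,r5: IF@3 ID@4 stall=0 (-) EX@5 MEM@6 WB@7
I3 add r5 <- r3,r1: IF@4 ID@5 stall=1 (RAW on I1.r1 (WB@6)) EX@7 MEM@8 WB@9

Answer: 5 6 7 9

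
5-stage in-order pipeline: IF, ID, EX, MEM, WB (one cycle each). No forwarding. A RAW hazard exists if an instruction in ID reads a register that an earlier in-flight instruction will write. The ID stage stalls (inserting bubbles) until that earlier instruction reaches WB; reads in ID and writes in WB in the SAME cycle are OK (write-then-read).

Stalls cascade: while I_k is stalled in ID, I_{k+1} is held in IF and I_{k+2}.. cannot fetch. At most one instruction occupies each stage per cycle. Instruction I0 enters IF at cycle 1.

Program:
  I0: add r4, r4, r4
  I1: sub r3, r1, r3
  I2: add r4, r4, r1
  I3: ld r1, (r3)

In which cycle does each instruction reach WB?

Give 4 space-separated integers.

I0 add r4 <- r4,r4: IF@1 ID@2 stall=0 (-) EX@3 MEM@4 WB@5
I1 sub r3 <- r1,r3: IF@2 ID@3 stall=0 (-) EX@4 MEM@5 WB@6
I2 add r4 <- r4,r1: IF@3 ID@4 stall=1 (RAW on I0.r4 (WB@5)) EX@6 MEM@7 WB@8
I3 ld r1 <- r3: IF@4 ID@6 stall=0 (-) EX@7 MEM@8 WB@9

Answer: 5 6 8 9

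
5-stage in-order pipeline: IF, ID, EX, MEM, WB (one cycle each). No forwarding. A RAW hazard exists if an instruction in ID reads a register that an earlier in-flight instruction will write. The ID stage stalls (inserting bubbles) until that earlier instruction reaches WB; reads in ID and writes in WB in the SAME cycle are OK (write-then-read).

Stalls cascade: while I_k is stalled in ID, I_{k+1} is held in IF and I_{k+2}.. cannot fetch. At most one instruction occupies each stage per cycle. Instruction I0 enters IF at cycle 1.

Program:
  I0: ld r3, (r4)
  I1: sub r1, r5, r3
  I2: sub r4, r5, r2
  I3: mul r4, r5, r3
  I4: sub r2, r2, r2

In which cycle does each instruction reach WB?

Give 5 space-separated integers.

Answer: 5 8 9 10 11

Derivation:
I0 ld r3 <- r4: IF@1 ID@2 stall=0 (-) EX@3 MEM@4 WB@5
I1 sub r1 <- r5,r3: IF@2 ID@3 stall=2 (RAW on I0.r3 (WB@5)) EX@6 MEM@7 WB@8
I2 sub r4 <- r5,r2: IF@3 ID@6 stall=0 (-) EX@7 MEM@8 WB@9
I3 mul r4 <- r5,r3: IF@6 ID@7 stall=0 (-) EX@8 MEM@9 WB@10
I4 sub r2 <- r2,r2: IF@7 ID@8 stall=0 (-) EX@9 MEM@10 WB@11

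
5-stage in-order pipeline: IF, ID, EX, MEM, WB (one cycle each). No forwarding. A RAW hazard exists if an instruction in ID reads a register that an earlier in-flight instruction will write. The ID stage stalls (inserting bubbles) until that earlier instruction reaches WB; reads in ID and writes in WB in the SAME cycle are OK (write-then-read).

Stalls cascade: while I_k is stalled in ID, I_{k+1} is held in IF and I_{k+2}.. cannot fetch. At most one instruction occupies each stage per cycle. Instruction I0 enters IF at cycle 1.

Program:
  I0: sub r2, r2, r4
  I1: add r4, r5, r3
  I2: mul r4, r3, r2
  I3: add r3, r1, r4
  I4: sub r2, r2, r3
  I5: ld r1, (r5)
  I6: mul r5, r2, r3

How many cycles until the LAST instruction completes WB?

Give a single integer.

I0 sub r2 <- r2,r4: IF@1 ID@2 stall=0 (-) EX@3 MEM@4 WB@5
I1 add r4 <- r5,r3: IF@2 ID@3 stall=0 (-) EX@4 MEM@5 WB@6
I2 mul r4 <- r3,r2: IF@3 ID@4 stall=1 (RAW on I0.r2 (WB@5)) EX@6 MEM@7 WB@8
I3 add r3 <- r1,r4: IF@4 ID@6 stall=2 (RAW on I2.r4 (WB@8)) EX@9 MEM@10 WB@11
I4 sub r2 <- r2,r3: IF@6 ID@9 stall=2 (RAW on I3.r3 (WB@11)) EX@12 MEM@13 WB@14
I5 ld r1 <- r5: IF@9 ID@12 stall=0 (-) EX@13 MEM@14 WB@15
I6 mul r5 <- r2,r3: IF@12 ID@13 stall=1 (RAW on I4.r2 (WB@14)) EX@15 MEM@16 WB@17

Answer: 17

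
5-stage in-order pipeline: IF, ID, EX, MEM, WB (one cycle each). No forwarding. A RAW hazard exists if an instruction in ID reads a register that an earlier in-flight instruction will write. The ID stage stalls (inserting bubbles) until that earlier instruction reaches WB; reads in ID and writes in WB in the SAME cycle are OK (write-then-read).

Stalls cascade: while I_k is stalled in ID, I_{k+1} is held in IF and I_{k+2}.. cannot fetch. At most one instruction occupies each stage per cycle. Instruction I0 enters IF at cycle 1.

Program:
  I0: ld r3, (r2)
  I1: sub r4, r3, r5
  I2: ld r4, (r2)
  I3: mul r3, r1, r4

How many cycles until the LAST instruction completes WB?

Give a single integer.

Answer: 12

Derivation:
I0 ld r3 <- r2: IF@1 ID@2 stall=0 (-) EX@3 MEM@4 WB@5
I1 sub r4 <- r3,r5: IF@2 ID@3 stall=2 (RAW on I0.r3 (WB@5)) EX@6 MEM@7 WB@8
I2 ld r4 <- r2: IF@3 ID@6 stall=0 (-) EX@7 MEM@8 WB@9
I3 mul r3 <- r1,r4: IF@6 ID@7 stall=2 (RAW on I2.r4 (WB@9)) EX@10 MEM@11 WB@12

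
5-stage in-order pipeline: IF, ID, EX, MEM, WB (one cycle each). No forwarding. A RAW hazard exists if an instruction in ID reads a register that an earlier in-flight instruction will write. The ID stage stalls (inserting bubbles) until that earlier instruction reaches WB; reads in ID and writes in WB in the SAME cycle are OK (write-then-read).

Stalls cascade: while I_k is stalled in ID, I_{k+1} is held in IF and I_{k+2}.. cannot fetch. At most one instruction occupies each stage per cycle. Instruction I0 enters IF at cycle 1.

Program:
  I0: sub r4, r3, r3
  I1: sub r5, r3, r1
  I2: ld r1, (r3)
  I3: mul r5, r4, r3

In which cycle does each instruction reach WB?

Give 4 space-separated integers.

Answer: 5 6 7 8

Derivation:
I0 sub r4 <- r3,r3: IF@1 ID@2 stall=0 (-) EX@3 MEM@4 WB@5
I1 sub r5 <- r3,r1: IF@2 ID@3 stall=0 (-) EX@4 MEM@5 WB@6
I2 ld r1 <- r3: IF@3 ID@4 stall=0 (-) EX@5 MEM@6 WB@7
I3 mul r5 <- r4,r3: IF@4 ID@5 stall=0 (-) EX@6 MEM@7 WB@8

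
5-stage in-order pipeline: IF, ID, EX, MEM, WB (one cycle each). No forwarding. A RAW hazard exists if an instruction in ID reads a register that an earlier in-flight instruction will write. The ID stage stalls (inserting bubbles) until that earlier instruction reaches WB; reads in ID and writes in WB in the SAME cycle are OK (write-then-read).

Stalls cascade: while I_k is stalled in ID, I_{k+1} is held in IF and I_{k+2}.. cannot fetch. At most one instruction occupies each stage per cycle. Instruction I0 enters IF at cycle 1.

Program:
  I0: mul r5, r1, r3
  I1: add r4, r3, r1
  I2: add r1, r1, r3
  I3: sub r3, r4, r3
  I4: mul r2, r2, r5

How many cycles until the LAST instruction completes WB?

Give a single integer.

Answer: 10

Derivation:
I0 mul r5 <- r1,r3: IF@1 ID@2 stall=0 (-) EX@3 MEM@4 WB@5
I1 add r4 <- r3,r1: IF@2 ID@3 stall=0 (-) EX@4 MEM@5 WB@6
I2 add r1 <- r1,r3: IF@3 ID@4 stall=0 (-) EX@5 MEM@6 WB@7
I3 sub r3 <- r4,r3: IF@4 ID@5 stall=1 (RAW on I1.r4 (WB@6)) EX@7 MEM@8 WB@9
I4 mul r2 <- r2,r5: IF@5 ID@7 stall=0 (-) EX@8 MEM@9 WB@10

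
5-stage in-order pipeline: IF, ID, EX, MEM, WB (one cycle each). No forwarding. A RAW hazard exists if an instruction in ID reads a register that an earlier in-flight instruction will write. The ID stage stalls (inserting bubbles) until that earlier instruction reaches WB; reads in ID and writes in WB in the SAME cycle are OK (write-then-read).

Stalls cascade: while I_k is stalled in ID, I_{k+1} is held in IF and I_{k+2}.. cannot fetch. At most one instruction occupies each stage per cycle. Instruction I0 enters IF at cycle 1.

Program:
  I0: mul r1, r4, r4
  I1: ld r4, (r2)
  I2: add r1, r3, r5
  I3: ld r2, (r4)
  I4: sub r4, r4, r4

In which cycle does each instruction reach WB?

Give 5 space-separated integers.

Answer: 5 6 7 9 10

Derivation:
I0 mul r1 <- r4,r4: IF@1 ID@2 stall=0 (-) EX@3 MEM@4 WB@5
I1 ld r4 <- r2: IF@2 ID@3 stall=0 (-) EX@4 MEM@5 WB@6
I2 add r1 <- r3,r5: IF@3 ID@4 stall=0 (-) EX@5 MEM@6 WB@7
I3 ld r2 <- r4: IF@4 ID@5 stall=1 (RAW on I1.r4 (WB@6)) EX@7 MEM@8 WB@9
I4 sub r4 <- r4,r4: IF@5 ID@7 stall=0 (-) EX@8 MEM@9 WB@10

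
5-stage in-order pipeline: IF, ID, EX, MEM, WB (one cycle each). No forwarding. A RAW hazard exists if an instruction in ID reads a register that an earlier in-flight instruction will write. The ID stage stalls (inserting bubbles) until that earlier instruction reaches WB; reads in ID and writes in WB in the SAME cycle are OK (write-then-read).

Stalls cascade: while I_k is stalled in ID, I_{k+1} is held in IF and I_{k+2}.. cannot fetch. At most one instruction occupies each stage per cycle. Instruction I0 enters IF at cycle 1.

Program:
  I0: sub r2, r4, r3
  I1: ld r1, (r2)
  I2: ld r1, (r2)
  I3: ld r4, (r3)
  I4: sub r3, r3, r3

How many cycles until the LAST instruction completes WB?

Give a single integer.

Answer: 11

Derivation:
I0 sub r2 <- r4,r3: IF@1 ID@2 stall=0 (-) EX@3 MEM@4 WB@5
I1 ld r1 <- r2: IF@2 ID@3 stall=2 (RAW on I0.r2 (WB@5)) EX@6 MEM@7 WB@8
I2 ld r1 <- r2: IF@3 ID@6 stall=0 (-) EX@7 MEM@8 WB@9
I3 ld r4 <- r3: IF@6 ID@7 stall=0 (-) EX@8 MEM@9 WB@10
I4 sub r3 <- r3,r3: IF@7 ID@8 stall=0 (-) EX@9 MEM@10 WB@11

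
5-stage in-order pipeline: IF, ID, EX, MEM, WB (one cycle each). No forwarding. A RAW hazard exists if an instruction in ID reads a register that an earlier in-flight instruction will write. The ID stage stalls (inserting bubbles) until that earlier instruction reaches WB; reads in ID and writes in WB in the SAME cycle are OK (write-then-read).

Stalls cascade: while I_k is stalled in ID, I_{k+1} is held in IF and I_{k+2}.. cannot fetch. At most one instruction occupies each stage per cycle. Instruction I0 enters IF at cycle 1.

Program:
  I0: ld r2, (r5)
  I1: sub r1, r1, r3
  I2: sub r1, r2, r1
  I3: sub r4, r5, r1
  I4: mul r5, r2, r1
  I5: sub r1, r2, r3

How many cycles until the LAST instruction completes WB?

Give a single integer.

I0 ld r2 <- r5: IF@1 ID@2 stall=0 (-) EX@3 MEM@4 WB@5
I1 sub r1 <- r1,r3: IF@2 ID@3 stall=0 (-) EX@4 MEM@5 WB@6
I2 sub r1 <- r2,r1: IF@3 ID@4 stall=2 (RAW on I1.r1 (WB@6)) EX@7 MEM@8 WB@9
I3 sub r4 <- r5,r1: IF@4 ID@7 stall=2 (RAW on I2.r1 (WB@9)) EX@10 MEM@11 WB@12
I4 mul r5 <- r2,r1: IF@7 ID@10 stall=0 (-) EX@11 MEM@12 WB@13
I5 sub r1 <- r2,r3: IF@10 ID@11 stall=0 (-) EX@12 MEM@13 WB@14

Answer: 14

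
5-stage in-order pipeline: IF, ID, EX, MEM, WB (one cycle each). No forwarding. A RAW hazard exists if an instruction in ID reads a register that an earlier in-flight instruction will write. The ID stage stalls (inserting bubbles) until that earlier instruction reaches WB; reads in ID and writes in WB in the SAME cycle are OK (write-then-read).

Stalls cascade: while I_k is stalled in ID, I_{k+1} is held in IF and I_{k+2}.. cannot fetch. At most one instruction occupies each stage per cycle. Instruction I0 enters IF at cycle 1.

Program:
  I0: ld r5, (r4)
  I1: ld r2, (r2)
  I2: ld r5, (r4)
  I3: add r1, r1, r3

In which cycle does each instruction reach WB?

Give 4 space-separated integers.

Answer: 5 6 7 8

Derivation:
I0 ld r5 <- r4: IF@1 ID@2 stall=0 (-) EX@3 MEM@4 WB@5
I1 ld r2 <- r2: IF@2 ID@3 stall=0 (-) EX@4 MEM@5 WB@6
I2 ld r5 <- r4: IF@3 ID@4 stall=0 (-) EX@5 MEM@6 WB@7
I3 add r1 <- r1,r3: IF@4 ID@5 stall=0 (-) EX@6 MEM@7 WB@8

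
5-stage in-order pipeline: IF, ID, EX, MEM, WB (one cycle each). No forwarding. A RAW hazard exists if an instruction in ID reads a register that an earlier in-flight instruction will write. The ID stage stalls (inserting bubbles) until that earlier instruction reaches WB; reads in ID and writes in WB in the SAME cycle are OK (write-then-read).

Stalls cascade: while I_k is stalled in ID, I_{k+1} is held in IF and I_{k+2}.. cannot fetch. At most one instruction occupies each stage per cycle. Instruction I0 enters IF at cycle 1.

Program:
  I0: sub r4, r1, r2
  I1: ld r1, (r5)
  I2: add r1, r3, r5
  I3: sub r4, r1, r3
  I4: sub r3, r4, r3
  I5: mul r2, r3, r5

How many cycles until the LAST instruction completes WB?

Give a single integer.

I0 sub r4 <- r1,r2: IF@1 ID@2 stall=0 (-) EX@3 MEM@4 WB@5
I1 ld r1 <- r5: IF@2 ID@3 stall=0 (-) EX@4 MEM@5 WB@6
I2 add r1 <- r3,r5: IF@3 ID@4 stall=0 (-) EX@5 MEM@6 WB@7
I3 sub r4 <- r1,r3: IF@4 ID@5 stall=2 (RAW on I2.r1 (WB@7)) EX@8 MEM@9 WB@10
I4 sub r3 <- r4,r3: IF@5 ID@8 stall=2 (RAW on I3.r4 (WB@10)) EX@11 MEM@12 WB@13
I5 mul r2 <- r3,r5: IF@8 ID@11 stall=2 (RAW on I4.r3 (WB@13)) EX@14 MEM@15 WB@16

Answer: 16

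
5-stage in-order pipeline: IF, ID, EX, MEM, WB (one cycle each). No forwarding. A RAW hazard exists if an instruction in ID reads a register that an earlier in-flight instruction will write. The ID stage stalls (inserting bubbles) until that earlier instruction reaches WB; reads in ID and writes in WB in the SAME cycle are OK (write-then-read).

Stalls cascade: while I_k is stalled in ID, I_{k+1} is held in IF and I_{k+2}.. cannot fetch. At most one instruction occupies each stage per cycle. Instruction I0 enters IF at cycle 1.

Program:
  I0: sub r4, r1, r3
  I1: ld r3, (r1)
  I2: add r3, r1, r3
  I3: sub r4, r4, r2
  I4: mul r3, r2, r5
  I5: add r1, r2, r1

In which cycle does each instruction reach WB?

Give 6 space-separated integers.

I0 sub r4 <- r1,r3: IF@1 ID@2 stall=0 (-) EX@3 MEM@4 WB@5
I1 ld r3 <- r1: IF@2 ID@3 stall=0 (-) EX@4 MEM@5 WB@6
I2 add r3 <- r1,r3: IF@3 ID@4 stall=2 (RAW on I1.r3 (WB@6)) EX@7 MEM@8 WB@9
I3 sub r4 <- r4,r2: IF@4 ID@7 stall=0 (-) EX@8 MEM@9 WB@10
I4 mul r3 <- r2,r5: IF@7 ID@8 stall=0 (-) EX@9 MEM@10 WB@11
I5 add r1 <- r2,r1: IF@8 ID@9 stall=0 (-) EX@10 MEM@11 WB@12

Answer: 5 6 9 10 11 12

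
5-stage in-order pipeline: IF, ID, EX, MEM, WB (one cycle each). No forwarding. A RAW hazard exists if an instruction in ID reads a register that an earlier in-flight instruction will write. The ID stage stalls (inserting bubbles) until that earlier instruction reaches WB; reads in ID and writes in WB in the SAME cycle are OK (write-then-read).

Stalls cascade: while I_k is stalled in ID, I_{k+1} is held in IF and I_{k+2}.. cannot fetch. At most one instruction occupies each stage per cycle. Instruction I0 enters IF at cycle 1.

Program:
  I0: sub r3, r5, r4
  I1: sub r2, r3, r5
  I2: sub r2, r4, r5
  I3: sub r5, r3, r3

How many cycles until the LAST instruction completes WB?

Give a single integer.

I0 sub r3 <- r5,r4: IF@1 ID@2 stall=0 (-) EX@3 MEM@4 WB@5
I1 sub r2 <- r3,r5: IF@2 ID@3 stall=2 (RAW on I0.r3 (WB@5)) EX@6 MEM@7 WB@8
I2 sub r2 <- r4,r5: IF@3 ID@6 stall=0 (-) EX@7 MEM@8 WB@9
I3 sub r5 <- r3,r3: IF@6 ID@7 stall=0 (-) EX@8 MEM@9 WB@10

Answer: 10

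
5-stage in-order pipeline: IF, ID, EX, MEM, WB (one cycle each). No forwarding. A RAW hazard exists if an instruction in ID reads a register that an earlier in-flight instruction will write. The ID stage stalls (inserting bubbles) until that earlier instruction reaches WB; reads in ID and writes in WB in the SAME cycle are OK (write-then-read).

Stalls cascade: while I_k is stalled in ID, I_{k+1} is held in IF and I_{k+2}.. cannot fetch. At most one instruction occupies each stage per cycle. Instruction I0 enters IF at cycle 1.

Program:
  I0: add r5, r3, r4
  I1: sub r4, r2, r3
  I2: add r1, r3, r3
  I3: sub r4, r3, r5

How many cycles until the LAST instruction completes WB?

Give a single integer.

Answer: 8

Derivation:
I0 add r5 <- r3,r4: IF@1 ID@2 stall=0 (-) EX@3 MEM@4 WB@5
I1 sub r4 <- r2,r3: IF@2 ID@3 stall=0 (-) EX@4 MEM@5 WB@6
I2 add r1 <- r3,r3: IF@3 ID@4 stall=0 (-) EX@5 MEM@6 WB@7
I3 sub r4 <- r3,r5: IF@4 ID@5 stall=0 (-) EX@6 MEM@7 WB@8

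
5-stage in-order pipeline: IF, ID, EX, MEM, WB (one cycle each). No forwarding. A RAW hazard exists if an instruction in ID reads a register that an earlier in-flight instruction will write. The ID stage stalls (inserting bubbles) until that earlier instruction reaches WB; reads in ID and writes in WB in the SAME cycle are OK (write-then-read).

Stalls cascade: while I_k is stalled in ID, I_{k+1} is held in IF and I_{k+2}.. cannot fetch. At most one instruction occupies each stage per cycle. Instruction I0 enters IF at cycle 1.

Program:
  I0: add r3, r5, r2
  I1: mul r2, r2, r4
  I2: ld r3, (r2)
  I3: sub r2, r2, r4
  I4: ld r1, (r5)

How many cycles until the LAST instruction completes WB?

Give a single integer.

Answer: 11

Derivation:
I0 add r3 <- r5,r2: IF@1 ID@2 stall=0 (-) EX@3 MEM@4 WB@5
I1 mul r2 <- r2,r4: IF@2 ID@3 stall=0 (-) EX@4 MEM@5 WB@6
I2 ld r3 <- r2: IF@3 ID@4 stall=2 (RAW on I1.r2 (WB@6)) EX@7 MEM@8 WB@9
I3 sub r2 <- r2,r4: IF@4 ID@7 stall=0 (-) EX@8 MEM@9 WB@10
I4 ld r1 <- r5: IF@7 ID@8 stall=0 (-) EX@9 MEM@10 WB@11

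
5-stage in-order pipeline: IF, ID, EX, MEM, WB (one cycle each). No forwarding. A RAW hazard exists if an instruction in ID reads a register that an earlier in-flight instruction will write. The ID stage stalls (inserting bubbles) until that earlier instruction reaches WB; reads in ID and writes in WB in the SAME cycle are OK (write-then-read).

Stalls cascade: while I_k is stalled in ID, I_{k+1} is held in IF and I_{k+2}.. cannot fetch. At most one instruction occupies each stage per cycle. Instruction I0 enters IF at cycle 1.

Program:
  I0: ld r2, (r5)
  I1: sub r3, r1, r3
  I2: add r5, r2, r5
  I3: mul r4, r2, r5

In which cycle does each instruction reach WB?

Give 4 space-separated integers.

Answer: 5 6 8 11

Derivation:
I0 ld r2 <- r5: IF@1 ID@2 stall=0 (-) EX@3 MEM@4 WB@5
I1 sub r3 <- r1,r3: IF@2 ID@3 stall=0 (-) EX@4 MEM@5 WB@6
I2 add r5 <- r2,r5: IF@3 ID@4 stall=1 (RAW on I0.r2 (WB@5)) EX@6 MEM@7 WB@8
I3 mul r4 <- r2,r5: IF@4 ID@6 stall=2 (RAW on I2.r5 (WB@8)) EX@9 MEM@10 WB@11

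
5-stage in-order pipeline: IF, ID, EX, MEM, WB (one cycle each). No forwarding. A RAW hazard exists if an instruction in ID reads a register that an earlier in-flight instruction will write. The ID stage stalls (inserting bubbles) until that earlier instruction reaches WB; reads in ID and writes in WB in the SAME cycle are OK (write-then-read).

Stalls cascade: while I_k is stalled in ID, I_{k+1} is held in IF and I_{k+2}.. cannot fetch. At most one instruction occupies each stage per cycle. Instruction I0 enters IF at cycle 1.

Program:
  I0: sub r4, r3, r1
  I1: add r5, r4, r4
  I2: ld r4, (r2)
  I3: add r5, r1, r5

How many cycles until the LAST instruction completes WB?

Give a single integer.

Answer: 11

Derivation:
I0 sub r4 <- r3,r1: IF@1 ID@2 stall=0 (-) EX@3 MEM@4 WB@5
I1 add r5 <- r4,r4: IF@2 ID@3 stall=2 (RAW on I0.r4 (WB@5)) EX@6 MEM@7 WB@8
I2 ld r4 <- r2: IF@3 ID@6 stall=0 (-) EX@7 MEM@8 WB@9
I3 add r5 <- r1,r5: IF@6 ID@7 stall=1 (RAW on I1.r5 (WB@8)) EX@9 MEM@10 WB@11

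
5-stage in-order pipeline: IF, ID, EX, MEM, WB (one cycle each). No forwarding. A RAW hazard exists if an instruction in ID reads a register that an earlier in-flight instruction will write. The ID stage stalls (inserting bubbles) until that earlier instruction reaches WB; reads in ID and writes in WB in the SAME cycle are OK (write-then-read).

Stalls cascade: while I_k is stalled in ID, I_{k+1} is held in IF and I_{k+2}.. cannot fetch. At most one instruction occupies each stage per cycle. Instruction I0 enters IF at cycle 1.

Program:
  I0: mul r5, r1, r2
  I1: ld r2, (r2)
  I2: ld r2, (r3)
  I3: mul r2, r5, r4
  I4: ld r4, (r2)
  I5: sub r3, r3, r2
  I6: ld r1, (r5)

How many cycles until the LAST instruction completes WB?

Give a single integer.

I0 mul r5 <- r1,r2: IF@1 ID@2 stall=0 (-) EX@3 MEM@4 WB@5
I1 ld r2 <- r2: IF@2 ID@3 stall=0 (-) EX@4 MEM@5 WB@6
I2 ld r2 <- r3: IF@3 ID@4 stall=0 (-) EX@5 MEM@6 WB@7
I3 mul r2 <- r5,r4: IF@4 ID@5 stall=0 (-) EX@6 MEM@7 WB@8
I4 ld r4 <- r2: IF@5 ID@6 stall=2 (RAW on I3.r2 (WB@8)) EX@9 MEM@10 WB@11
I5 sub r3 <- r3,r2: IF@6 ID@9 stall=0 (-) EX@10 MEM@11 WB@12
I6 ld r1 <- r5: IF@9 ID@10 stall=0 (-) EX@11 MEM@12 WB@13

Answer: 13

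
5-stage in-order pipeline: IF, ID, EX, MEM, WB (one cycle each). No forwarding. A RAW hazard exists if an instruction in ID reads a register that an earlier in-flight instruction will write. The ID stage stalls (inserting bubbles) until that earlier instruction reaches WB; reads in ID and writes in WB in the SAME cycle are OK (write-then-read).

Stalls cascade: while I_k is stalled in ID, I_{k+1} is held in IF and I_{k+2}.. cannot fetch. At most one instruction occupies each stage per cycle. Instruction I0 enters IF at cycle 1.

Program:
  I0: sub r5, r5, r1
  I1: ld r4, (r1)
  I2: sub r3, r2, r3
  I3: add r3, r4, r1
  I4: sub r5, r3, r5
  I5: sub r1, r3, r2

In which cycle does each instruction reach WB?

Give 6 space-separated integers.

Answer: 5 6 7 9 12 13

Derivation:
I0 sub r5 <- r5,r1: IF@1 ID@2 stall=0 (-) EX@3 MEM@4 WB@5
I1 ld r4 <- r1: IF@2 ID@3 stall=0 (-) EX@4 MEM@5 WB@6
I2 sub r3 <- r2,r3: IF@3 ID@4 stall=0 (-) EX@5 MEM@6 WB@7
I3 add r3 <- r4,r1: IF@4 ID@5 stall=1 (RAW on I1.r4 (WB@6)) EX@7 MEM@8 WB@9
I4 sub r5 <- r3,r5: IF@5 ID@7 stall=2 (RAW on I3.r3 (WB@9)) EX@10 MEM@11 WB@12
I5 sub r1 <- r3,r2: IF@7 ID@10 stall=0 (-) EX@11 MEM@12 WB@13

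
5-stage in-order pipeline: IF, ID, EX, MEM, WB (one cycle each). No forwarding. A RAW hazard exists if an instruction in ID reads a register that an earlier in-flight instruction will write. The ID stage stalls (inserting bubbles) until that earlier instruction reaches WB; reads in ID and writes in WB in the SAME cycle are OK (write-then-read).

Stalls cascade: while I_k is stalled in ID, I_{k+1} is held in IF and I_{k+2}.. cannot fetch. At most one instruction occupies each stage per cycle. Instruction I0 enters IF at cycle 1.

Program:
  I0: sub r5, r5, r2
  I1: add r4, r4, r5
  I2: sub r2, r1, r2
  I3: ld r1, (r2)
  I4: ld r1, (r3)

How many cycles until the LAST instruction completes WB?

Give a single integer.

Answer: 13

Derivation:
I0 sub r5 <- r5,r2: IF@1 ID@2 stall=0 (-) EX@3 MEM@4 WB@5
I1 add r4 <- r4,r5: IF@2 ID@3 stall=2 (RAW on I0.r5 (WB@5)) EX@6 MEM@7 WB@8
I2 sub r2 <- r1,r2: IF@3 ID@6 stall=0 (-) EX@7 MEM@8 WB@9
I3 ld r1 <- r2: IF@6 ID@7 stall=2 (RAW on I2.r2 (WB@9)) EX@10 MEM@11 WB@12
I4 ld r1 <- r3: IF@7 ID@10 stall=0 (-) EX@11 MEM@12 WB@13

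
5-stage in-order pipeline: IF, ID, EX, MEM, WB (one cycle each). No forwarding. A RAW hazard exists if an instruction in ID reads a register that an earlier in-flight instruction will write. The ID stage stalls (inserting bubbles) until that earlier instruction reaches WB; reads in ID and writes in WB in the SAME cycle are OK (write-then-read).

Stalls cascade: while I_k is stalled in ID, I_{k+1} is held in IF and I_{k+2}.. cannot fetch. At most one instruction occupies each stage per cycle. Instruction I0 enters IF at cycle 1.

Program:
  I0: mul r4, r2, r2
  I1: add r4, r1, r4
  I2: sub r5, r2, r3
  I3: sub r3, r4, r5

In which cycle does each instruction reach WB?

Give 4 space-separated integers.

Answer: 5 8 9 12

Derivation:
I0 mul r4 <- r2,r2: IF@1 ID@2 stall=0 (-) EX@3 MEM@4 WB@5
I1 add r4 <- r1,r4: IF@2 ID@3 stall=2 (RAW on I0.r4 (WB@5)) EX@6 MEM@7 WB@8
I2 sub r5 <- r2,r3: IF@3 ID@6 stall=0 (-) EX@7 MEM@8 WB@9
I3 sub r3 <- r4,r5: IF@6 ID@7 stall=2 (RAW on I2.r5 (WB@9)) EX@10 MEM@11 WB@12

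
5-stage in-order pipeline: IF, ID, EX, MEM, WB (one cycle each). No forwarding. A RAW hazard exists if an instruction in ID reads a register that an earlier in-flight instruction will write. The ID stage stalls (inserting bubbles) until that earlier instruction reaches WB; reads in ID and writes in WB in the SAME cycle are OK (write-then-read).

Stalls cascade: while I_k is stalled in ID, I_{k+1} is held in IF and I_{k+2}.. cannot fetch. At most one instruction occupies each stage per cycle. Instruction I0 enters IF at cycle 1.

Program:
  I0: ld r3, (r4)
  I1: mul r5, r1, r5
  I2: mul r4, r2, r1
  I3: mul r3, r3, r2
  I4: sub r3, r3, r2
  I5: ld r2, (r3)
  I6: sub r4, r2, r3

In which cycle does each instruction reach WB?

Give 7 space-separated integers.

Answer: 5 6 7 8 11 14 17

Derivation:
I0 ld r3 <- r4: IF@1 ID@2 stall=0 (-) EX@3 MEM@4 WB@5
I1 mul r5 <- r1,r5: IF@2 ID@3 stall=0 (-) EX@4 MEM@5 WB@6
I2 mul r4 <- r2,r1: IF@3 ID@4 stall=0 (-) EX@5 MEM@6 WB@7
I3 mul r3 <- r3,r2: IF@4 ID@5 stall=0 (-) EX@6 MEM@7 WB@8
I4 sub r3 <- r3,r2: IF@5 ID@6 stall=2 (RAW on I3.r3 (WB@8)) EX@9 MEM@10 WB@11
I5 ld r2 <- r3: IF@6 ID@9 stall=2 (RAW on I4.r3 (WB@11)) EX@12 MEM@13 WB@14
I6 sub r4 <- r2,r3: IF@9 ID@12 stall=2 (RAW on I5.r2 (WB@14)) EX@15 MEM@16 WB@17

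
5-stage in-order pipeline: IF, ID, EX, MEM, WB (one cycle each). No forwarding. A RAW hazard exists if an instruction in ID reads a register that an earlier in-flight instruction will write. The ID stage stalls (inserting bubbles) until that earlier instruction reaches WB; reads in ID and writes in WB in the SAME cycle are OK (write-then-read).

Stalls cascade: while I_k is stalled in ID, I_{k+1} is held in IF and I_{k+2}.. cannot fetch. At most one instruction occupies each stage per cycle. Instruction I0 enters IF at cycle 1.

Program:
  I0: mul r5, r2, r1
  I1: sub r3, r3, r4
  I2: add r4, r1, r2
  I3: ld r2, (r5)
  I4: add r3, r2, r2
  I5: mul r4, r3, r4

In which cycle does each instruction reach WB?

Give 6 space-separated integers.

Answer: 5 6 7 8 11 14

Derivation:
I0 mul r5 <- r2,r1: IF@1 ID@2 stall=0 (-) EX@3 MEM@4 WB@5
I1 sub r3 <- r3,r4: IF@2 ID@3 stall=0 (-) EX@4 MEM@5 WB@6
I2 add r4 <- r1,r2: IF@3 ID@4 stall=0 (-) EX@5 MEM@6 WB@7
I3 ld r2 <- r5: IF@4 ID@5 stall=0 (-) EX@6 MEM@7 WB@8
I4 add r3 <- r2,r2: IF@5 ID@6 stall=2 (RAW on I3.r2 (WB@8)) EX@9 MEM@10 WB@11
I5 mul r4 <- r3,r4: IF@6 ID@9 stall=2 (RAW on I4.r3 (WB@11)) EX@12 MEM@13 WB@14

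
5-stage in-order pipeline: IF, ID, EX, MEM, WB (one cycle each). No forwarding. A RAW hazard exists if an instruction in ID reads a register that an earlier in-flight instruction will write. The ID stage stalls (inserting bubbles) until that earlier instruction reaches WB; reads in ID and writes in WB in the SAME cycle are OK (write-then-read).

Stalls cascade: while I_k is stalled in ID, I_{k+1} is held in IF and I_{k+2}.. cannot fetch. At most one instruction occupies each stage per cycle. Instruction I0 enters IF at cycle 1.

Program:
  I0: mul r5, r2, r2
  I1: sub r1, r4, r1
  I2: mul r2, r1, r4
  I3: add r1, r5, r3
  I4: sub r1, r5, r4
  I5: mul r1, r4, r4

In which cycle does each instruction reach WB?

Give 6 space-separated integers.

I0 mul r5 <- r2,r2: IF@1 ID@2 stall=0 (-) EX@3 MEM@4 WB@5
I1 sub r1 <- r4,r1: IF@2 ID@3 stall=0 (-) EX@4 MEM@5 WB@6
I2 mul r2 <- r1,r4: IF@3 ID@4 stall=2 (RAW on I1.r1 (WB@6)) EX@7 MEM@8 WB@9
I3 add r1 <- r5,r3: IF@4 ID@7 stall=0 (-) EX@8 MEM@9 WB@10
I4 sub r1 <- r5,r4: IF@7 ID@8 stall=0 (-) EX@9 MEM@10 WB@11
I5 mul r1 <- r4,r4: IF@8 ID@9 stall=0 (-) EX@10 MEM@11 WB@12

Answer: 5 6 9 10 11 12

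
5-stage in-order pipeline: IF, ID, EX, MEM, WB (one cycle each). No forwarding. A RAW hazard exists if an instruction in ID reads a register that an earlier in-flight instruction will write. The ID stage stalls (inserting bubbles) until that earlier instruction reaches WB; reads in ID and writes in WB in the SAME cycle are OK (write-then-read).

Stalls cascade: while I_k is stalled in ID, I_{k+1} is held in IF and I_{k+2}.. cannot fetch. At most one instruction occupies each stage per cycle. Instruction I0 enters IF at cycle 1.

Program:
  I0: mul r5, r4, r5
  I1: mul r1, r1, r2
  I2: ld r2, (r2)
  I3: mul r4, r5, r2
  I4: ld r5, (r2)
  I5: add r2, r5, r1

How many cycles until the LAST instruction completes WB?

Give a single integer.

Answer: 14

Derivation:
I0 mul r5 <- r4,r5: IF@1 ID@2 stall=0 (-) EX@3 MEM@4 WB@5
I1 mul r1 <- r1,r2: IF@2 ID@3 stall=0 (-) EX@4 MEM@5 WB@6
I2 ld r2 <- r2: IF@3 ID@4 stall=0 (-) EX@5 MEM@6 WB@7
I3 mul r4 <- r5,r2: IF@4 ID@5 stall=2 (RAW on I2.r2 (WB@7)) EX@8 MEM@9 WB@10
I4 ld r5 <- r2: IF@5 ID@8 stall=0 (-) EX@9 MEM@10 WB@11
I5 add r2 <- r5,r1: IF@8 ID@9 stall=2 (RAW on I4.r5 (WB@11)) EX@12 MEM@13 WB@14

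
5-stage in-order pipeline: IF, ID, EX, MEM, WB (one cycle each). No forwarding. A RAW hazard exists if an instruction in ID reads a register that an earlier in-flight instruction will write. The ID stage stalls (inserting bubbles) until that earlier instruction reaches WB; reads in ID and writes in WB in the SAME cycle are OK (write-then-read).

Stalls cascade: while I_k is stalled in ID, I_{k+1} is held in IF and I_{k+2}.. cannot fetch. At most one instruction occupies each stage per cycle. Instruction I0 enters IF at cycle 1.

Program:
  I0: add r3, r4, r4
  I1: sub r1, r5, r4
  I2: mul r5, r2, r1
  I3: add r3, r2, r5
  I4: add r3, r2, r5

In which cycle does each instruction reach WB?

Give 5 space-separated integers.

I0 add r3 <- r4,r4: IF@1 ID@2 stall=0 (-) EX@3 MEM@4 WB@5
I1 sub r1 <- r5,r4: IF@2 ID@3 stall=0 (-) EX@4 MEM@5 WB@6
I2 mul r5 <- r2,r1: IF@3 ID@4 stall=2 (RAW on I1.r1 (WB@6)) EX@7 MEM@8 WB@9
I3 add r3 <- r2,r5: IF@4 ID@7 stall=2 (RAW on I2.r5 (WB@9)) EX@10 MEM@11 WB@12
I4 add r3 <- r2,r5: IF@7 ID@10 stall=0 (-) EX@11 MEM@12 WB@13

Answer: 5 6 9 12 13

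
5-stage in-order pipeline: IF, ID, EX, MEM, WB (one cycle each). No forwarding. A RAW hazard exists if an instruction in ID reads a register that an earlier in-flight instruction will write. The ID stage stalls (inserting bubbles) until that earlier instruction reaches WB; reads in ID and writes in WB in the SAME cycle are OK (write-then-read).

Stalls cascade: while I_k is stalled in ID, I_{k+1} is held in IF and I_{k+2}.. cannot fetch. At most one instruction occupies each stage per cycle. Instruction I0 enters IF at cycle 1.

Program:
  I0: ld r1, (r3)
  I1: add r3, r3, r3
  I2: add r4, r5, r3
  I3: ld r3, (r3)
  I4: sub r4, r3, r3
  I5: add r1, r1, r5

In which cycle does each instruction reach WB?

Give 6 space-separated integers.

Answer: 5 6 9 10 13 14

Derivation:
I0 ld r1 <- r3: IF@1 ID@2 stall=0 (-) EX@3 MEM@4 WB@5
I1 add r3 <- r3,r3: IF@2 ID@3 stall=0 (-) EX@4 MEM@5 WB@6
I2 add r4 <- r5,r3: IF@3 ID@4 stall=2 (RAW on I1.r3 (WB@6)) EX@7 MEM@8 WB@9
I3 ld r3 <- r3: IF@4 ID@7 stall=0 (-) EX@8 MEM@9 WB@10
I4 sub r4 <- r3,r3: IF@7 ID@8 stall=2 (RAW on I3.r3 (WB@10)) EX@11 MEM@12 WB@13
I5 add r1 <- r1,r5: IF@8 ID@11 stall=0 (-) EX@12 MEM@13 WB@14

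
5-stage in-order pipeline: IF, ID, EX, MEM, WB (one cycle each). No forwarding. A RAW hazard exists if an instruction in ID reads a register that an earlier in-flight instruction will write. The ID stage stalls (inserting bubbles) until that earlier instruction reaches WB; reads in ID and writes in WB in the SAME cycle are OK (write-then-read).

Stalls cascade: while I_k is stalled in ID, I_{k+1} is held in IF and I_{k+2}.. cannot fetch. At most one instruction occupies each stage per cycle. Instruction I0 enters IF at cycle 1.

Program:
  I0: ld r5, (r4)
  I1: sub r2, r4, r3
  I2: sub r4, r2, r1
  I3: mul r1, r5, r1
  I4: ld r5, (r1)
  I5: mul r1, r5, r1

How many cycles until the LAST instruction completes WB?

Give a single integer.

Answer: 16

Derivation:
I0 ld r5 <- r4: IF@1 ID@2 stall=0 (-) EX@3 MEM@4 WB@5
I1 sub r2 <- r4,r3: IF@2 ID@3 stall=0 (-) EX@4 MEM@5 WB@6
I2 sub r4 <- r2,r1: IF@3 ID@4 stall=2 (RAW on I1.r2 (WB@6)) EX@7 MEM@8 WB@9
I3 mul r1 <- r5,r1: IF@4 ID@7 stall=0 (-) EX@8 MEM@9 WB@10
I4 ld r5 <- r1: IF@7 ID@8 stall=2 (RAW on I3.r1 (WB@10)) EX@11 MEM@12 WB@13
I5 mul r1 <- r5,r1: IF@8 ID@11 stall=2 (RAW on I4.r5 (WB@13)) EX@14 MEM@15 WB@16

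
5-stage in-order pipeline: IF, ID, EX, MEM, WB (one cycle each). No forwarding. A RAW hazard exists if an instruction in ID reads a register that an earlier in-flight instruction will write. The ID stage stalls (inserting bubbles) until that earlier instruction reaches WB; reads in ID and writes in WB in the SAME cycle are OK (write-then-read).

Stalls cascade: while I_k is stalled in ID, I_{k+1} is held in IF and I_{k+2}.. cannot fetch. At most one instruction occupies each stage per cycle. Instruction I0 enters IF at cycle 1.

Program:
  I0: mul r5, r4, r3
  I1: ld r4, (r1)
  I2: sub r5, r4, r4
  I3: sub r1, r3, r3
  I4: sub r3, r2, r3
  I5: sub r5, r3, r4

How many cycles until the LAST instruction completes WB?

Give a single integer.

I0 mul r5 <- r4,r3: IF@1 ID@2 stall=0 (-) EX@3 MEM@4 WB@5
I1 ld r4 <- r1: IF@2 ID@3 stall=0 (-) EX@4 MEM@5 WB@6
I2 sub r5 <- r4,r4: IF@3 ID@4 stall=2 (RAW on I1.r4 (WB@6)) EX@7 MEM@8 WB@9
I3 sub r1 <- r3,r3: IF@4 ID@7 stall=0 (-) EX@8 MEM@9 WB@10
I4 sub r3 <- r2,r3: IF@7 ID@8 stall=0 (-) EX@9 MEM@10 WB@11
I5 sub r5 <- r3,r4: IF@8 ID@9 stall=2 (RAW on I4.r3 (WB@11)) EX@12 MEM@13 WB@14

Answer: 14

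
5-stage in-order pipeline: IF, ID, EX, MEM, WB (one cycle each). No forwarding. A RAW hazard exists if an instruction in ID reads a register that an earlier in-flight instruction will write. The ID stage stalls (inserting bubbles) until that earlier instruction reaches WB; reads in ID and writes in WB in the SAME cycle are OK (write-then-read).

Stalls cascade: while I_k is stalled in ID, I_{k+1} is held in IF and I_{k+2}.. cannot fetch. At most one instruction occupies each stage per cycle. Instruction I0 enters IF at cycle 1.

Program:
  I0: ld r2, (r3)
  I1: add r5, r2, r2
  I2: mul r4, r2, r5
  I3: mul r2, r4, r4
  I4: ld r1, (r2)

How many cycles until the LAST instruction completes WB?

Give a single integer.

Answer: 17

Derivation:
I0 ld r2 <- r3: IF@1 ID@2 stall=0 (-) EX@3 MEM@4 WB@5
I1 add r5 <- r2,r2: IF@2 ID@3 stall=2 (RAW on I0.r2 (WB@5)) EX@6 MEM@7 WB@8
I2 mul r4 <- r2,r5: IF@3 ID@6 stall=2 (RAW on I1.r5 (WB@8)) EX@9 MEM@10 WB@11
I3 mul r2 <- r4,r4: IF@6 ID@9 stall=2 (RAW on I2.r4 (WB@11)) EX@12 MEM@13 WB@14
I4 ld r1 <- r2: IF@9 ID@12 stall=2 (RAW on I3.r2 (WB@14)) EX@15 MEM@16 WB@17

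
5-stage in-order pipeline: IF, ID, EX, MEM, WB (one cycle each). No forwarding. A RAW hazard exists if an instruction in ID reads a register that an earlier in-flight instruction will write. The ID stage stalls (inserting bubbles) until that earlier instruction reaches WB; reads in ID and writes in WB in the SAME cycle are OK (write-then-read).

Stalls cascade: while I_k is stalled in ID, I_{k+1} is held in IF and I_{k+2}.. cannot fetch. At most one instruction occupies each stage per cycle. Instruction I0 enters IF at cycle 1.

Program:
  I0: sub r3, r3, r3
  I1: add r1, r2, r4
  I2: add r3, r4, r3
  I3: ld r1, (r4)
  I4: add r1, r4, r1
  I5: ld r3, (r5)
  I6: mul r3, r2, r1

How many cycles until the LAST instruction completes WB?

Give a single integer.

I0 sub r3 <- r3,r3: IF@1 ID@2 stall=0 (-) EX@3 MEM@4 WB@5
I1 add r1 <- r2,r4: IF@2 ID@3 stall=0 (-) EX@4 MEM@5 WB@6
I2 add r3 <- r4,r3: IF@3 ID@4 stall=1 (RAW on I0.r3 (WB@5)) EX@6 MEM@7 WB@8
I3 ld r1 <- r4: IF@4 ID@6 stall=0 (-) EX@7 MEM@8 WB@9
I4 add r1 <- r4,r1: IF@6 ID@7 stall=2 (RAW on I3.r1 (WB@9)) EX@10 MEM@11 WB@12
I5 ld r3 <- r5: IF@7 ID@10 stall=0 (-) EX@11 MEM@12 WB@13
I6 mul r3 <- r2,r1: IF@10 ID@11 stall=1 (RAW on I4.r1 (WB@12)) EX@13 MEM@14 WB@15

Answer: 15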